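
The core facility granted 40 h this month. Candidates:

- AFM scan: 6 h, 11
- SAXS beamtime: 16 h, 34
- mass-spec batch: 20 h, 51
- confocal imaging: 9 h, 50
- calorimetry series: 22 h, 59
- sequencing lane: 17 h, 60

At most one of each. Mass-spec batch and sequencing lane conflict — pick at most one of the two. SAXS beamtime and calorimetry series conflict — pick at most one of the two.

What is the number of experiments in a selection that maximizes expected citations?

The maximum expected citations within 40 h is 121.
AFM scan + confocal imaging + sequencing lane hits 121 at 32 h.
All optima have 3 experiments.

3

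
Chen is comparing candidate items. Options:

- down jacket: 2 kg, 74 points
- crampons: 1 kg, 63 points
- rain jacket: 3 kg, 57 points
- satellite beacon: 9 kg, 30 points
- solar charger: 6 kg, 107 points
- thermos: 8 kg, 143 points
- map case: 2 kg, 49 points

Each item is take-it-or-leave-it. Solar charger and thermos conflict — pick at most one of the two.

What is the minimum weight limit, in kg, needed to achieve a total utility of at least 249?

Look for the lowest-weight combination reaching 249.
down jacket + crampons + thermos: 280 utility at 11 kg.
Any bundle with less than 11 kg falls short of 249.

11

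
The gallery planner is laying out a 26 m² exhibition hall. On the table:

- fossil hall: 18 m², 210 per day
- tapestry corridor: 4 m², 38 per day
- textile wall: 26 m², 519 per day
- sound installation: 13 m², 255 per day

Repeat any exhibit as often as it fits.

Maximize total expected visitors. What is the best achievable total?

519

Ranking by ratio (expected visitors/m²): textile wall 19.96, sound installation 19.62, fossil hall 11.67, tapestry corridor 9.50.
Best packing: textile wall — 26 m², 519 total.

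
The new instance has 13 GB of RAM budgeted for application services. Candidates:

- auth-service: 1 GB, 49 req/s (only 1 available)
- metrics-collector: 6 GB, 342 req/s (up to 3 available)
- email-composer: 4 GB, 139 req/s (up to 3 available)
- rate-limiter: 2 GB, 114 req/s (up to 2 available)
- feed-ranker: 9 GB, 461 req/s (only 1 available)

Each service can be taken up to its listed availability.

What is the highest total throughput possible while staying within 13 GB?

The ratio ordering already packs tightly: auth-service + 2×metrics-collector, 13 GB, 733.

733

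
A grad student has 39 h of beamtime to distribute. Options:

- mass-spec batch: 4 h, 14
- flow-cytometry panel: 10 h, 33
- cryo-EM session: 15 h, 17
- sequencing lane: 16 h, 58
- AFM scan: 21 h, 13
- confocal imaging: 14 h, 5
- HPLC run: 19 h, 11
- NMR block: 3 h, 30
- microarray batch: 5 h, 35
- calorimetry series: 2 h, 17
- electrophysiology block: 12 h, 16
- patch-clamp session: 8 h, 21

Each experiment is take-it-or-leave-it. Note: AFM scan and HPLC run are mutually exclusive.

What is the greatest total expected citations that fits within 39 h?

175

Best packing: mass-spec batch + sequencing lane + NMR block + microarray batch + calorimetry series + patch-clamp session — 38 h, 175 total.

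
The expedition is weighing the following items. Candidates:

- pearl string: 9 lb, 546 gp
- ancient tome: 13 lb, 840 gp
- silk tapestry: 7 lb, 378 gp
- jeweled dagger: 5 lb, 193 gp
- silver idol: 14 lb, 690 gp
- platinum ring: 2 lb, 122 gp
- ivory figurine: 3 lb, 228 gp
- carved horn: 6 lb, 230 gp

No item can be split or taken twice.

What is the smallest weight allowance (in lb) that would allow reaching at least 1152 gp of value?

Minimise lb subject to total value ≥ 1152.
ancient tome + platinum ring + ivory figurine reaches 1190 using 18 lb.
No combination under 18 lb hits 1152.

18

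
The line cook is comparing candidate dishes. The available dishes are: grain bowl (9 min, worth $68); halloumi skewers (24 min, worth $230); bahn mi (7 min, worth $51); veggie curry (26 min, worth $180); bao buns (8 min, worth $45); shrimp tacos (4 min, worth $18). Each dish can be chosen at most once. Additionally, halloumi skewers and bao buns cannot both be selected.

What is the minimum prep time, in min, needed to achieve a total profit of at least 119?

16

Need the lightest bundle worth ≥ 119.
Taking grain bowl + bahn mi gives 119 (≥ 119) for 16 min.
Any bundle with less than 16 min falls short of 119.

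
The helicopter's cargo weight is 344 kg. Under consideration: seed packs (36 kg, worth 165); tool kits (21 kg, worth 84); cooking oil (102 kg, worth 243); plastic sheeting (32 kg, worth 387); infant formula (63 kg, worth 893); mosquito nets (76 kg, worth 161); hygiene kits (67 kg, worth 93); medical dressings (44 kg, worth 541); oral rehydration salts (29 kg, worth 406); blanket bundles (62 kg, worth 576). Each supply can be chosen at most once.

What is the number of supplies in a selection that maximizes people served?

7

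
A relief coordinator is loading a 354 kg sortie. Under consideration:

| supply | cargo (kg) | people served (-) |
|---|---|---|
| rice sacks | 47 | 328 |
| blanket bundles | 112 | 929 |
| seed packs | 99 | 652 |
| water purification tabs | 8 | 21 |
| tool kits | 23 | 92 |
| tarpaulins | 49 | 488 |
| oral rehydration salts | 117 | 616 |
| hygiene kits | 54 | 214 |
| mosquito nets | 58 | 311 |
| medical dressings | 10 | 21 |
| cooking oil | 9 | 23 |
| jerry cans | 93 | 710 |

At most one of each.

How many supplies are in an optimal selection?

4

Optimal total is 2779.
blanket bundles + seed packs + tarpaulins + jerry cans hits 2779 at 353 kg.
All optima have 4 supplies.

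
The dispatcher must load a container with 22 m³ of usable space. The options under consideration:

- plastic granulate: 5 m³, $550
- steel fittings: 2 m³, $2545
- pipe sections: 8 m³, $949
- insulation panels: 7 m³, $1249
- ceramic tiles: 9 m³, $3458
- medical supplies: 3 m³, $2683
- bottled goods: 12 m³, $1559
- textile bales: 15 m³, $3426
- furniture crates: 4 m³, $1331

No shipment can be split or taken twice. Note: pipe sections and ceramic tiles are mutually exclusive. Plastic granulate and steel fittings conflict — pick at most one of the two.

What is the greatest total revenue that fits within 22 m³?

10017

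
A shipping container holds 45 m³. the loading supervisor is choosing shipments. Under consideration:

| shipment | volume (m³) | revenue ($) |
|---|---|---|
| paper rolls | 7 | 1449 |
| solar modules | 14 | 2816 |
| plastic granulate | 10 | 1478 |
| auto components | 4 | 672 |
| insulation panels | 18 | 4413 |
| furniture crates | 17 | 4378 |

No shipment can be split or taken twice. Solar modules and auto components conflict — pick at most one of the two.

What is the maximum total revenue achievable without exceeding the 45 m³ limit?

10269

Filling by ratio: paper rolls + insulation panels + furniture crates for 10240, with 3 m³ left unused.
The 7 m³ tied up in paper rolls is better spent on plastic granulate — total rises to 10269 (45 m³).
Every other selection either busts 45 m³ or breaks a pairing rule or fails to beat 10269.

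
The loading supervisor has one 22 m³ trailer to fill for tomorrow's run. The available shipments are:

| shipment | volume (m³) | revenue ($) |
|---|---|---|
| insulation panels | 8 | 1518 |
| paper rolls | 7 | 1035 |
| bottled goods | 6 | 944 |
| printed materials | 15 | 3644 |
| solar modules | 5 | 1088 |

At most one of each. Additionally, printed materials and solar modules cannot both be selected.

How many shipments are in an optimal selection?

2

Optimal total is 4679.
For example paper rolls + printed materials achieves it, using 22 m³.
Any selection reaching 4679 contains exactly 2 shipments.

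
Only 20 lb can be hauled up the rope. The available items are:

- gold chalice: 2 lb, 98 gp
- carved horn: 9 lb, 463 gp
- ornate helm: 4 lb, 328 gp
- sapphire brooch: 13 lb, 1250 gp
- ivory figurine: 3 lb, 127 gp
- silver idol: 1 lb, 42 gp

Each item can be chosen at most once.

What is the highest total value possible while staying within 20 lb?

Density check — sapphire brooch 96.15, ornate helm 82.00, carved horn 51.44 are the best per lb.
Taking gold chalice + ornate helm + sapphire brooch + silver idol: 20 lb used, 1718 in value.
Runner-up ornate helm + sapphire brooch + ivory figurine tops out at 1705.

1718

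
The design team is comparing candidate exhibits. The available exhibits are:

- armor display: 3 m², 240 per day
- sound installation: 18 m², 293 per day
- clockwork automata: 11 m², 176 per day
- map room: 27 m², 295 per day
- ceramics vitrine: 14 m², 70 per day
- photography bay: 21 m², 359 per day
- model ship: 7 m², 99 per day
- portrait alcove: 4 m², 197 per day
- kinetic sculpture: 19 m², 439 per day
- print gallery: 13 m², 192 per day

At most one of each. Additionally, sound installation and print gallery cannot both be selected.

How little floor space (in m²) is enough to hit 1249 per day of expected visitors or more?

51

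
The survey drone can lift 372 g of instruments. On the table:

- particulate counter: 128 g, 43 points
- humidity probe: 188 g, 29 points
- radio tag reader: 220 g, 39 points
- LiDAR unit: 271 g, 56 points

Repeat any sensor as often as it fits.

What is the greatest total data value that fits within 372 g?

86

Best packing: 2×particulate counter — 256 g, 86 total.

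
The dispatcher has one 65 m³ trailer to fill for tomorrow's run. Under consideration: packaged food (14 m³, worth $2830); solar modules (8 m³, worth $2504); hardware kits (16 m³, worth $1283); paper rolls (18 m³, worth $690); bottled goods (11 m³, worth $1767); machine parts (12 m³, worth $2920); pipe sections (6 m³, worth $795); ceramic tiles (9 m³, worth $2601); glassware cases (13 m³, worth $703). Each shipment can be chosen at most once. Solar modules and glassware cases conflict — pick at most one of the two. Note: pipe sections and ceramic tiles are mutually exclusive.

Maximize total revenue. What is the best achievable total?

12622

Ranking by ratio (revenue/m³): solar modules 313.00, ceramic tiles 289.00, machine parts 243.33, packaged food 202.14.
Best packing: packaged food + solar modules + bottled goods + machine parts + ceramic tiles — 54 m³, 12622 total.
That's the maximum — no feasible swap from here does better than 12622.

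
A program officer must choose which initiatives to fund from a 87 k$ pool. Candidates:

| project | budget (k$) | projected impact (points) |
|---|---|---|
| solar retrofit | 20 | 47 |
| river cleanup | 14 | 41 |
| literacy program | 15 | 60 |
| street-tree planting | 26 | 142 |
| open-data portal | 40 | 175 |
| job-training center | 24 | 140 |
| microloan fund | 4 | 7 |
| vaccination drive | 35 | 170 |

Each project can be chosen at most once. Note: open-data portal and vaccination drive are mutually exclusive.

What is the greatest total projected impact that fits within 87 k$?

Ranking by ratio (projected impact/k$): job-training center 5.83, street-tree planting 5.46, vaccination drive 4.86.
Street-tree planting + job-training center + vaccination drive uses 85 of the 87 k$ and totals 452.
Next best is river cleanup + literacy program + street-tree planting + job-training center + microloan fund at 390 (83 k$) — short by 62.

452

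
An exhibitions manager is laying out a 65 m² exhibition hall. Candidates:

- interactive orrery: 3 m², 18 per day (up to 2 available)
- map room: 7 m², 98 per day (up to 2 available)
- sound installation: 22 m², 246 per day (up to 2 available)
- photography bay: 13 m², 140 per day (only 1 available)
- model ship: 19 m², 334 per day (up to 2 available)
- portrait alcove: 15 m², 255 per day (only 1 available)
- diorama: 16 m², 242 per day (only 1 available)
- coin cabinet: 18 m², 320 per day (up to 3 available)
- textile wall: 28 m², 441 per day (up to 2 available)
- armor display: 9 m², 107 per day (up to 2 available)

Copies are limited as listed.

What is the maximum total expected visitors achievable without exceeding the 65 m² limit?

1095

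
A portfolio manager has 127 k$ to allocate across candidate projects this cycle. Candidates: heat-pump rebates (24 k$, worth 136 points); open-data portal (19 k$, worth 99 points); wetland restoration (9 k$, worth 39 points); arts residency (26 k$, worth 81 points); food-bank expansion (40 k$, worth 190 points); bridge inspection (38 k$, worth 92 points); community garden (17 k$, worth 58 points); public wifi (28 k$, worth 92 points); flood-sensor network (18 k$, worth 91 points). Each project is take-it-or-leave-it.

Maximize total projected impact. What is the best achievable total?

Taking heat-pump rebates + open-data portal + wetland restoration + food-bank expansion + community garden + flood-sensor network: 127 k$ used, 613 in projected impact.

613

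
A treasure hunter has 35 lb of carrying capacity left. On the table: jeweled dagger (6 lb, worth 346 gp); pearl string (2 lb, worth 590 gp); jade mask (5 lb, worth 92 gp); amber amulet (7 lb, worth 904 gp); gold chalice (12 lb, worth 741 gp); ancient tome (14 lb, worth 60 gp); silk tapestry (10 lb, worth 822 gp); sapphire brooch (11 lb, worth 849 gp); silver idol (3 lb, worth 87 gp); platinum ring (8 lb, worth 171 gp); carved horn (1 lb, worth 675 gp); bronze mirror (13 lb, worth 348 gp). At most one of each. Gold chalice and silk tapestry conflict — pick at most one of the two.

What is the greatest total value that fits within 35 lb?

The ratio ordering already packs tightly: pearl string + amber amulet + silk tapestry + sapphire brooch + silver idol + carved horn, 34 lb, 3927.
An exhaustive check of the 4096 subsets confirms 3927.

3927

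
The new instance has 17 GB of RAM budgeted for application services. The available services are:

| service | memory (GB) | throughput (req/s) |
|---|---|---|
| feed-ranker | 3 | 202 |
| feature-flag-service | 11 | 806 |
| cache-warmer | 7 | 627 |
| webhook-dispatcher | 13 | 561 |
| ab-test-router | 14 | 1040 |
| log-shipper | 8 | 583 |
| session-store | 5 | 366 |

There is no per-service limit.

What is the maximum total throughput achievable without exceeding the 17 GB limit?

The ratio ordering already packs tightly: feed-ranker + 2×cache-warmer, 17 GB, 1456.

1456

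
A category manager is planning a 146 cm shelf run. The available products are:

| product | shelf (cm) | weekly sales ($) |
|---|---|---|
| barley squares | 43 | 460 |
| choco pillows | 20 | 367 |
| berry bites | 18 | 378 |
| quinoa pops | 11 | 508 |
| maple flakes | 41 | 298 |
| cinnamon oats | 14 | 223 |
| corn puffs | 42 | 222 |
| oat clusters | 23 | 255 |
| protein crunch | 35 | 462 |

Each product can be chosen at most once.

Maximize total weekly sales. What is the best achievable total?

2398

The ratio heuristic lands on choco pillows + berry bites + quinoa pops + cinnamon oats + oat clusters + protein crunch (2193) but leaves 25 cm idle.
Dropping oat clusters frees 23 cm; slotting in barley squares (43 cm) lifts the total to 2398 at 141 cm.
That's the maximum — no swap from here does better than 2398.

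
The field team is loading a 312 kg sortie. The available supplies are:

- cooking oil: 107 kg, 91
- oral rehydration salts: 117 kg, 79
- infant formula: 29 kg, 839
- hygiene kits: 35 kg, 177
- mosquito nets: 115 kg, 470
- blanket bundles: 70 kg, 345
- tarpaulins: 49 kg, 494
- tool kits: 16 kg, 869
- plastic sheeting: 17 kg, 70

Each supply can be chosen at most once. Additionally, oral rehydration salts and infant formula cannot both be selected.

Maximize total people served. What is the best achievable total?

A density-first pass picks infant formula + hygiene kits + blanket bundles + tarpaulins + tool kits + plastic sheeting — 2794 at 216 kg.
The 35 kg tied up in hygiene kits is better spent on mosquito nets — total rises to 3087 (296 kg).
An exhaustive check of the 512 subsets confirms 3087.

3087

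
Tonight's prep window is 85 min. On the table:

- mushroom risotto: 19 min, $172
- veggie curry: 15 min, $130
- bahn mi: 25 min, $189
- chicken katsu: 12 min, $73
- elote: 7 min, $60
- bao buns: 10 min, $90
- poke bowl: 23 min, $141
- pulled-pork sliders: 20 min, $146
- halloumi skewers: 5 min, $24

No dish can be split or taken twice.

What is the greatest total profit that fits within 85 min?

Greedy by ratio would take mushroom risotto + veggie curry + bahn mi + elote + bao buns + halloumi skewers: 81 min used, total 665.
The 30 min tied up in bahn mi and halloumi skewers is better spent on chicken katsu + pulled-pork sliders — total rises to 671 (83 min).

671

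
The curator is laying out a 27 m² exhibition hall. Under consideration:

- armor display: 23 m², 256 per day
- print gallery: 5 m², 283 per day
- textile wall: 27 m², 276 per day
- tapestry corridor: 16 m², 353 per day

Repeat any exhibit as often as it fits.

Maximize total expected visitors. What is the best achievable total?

Best packing: 5×print gallery — 25 m², 1415 total.
Nothing else within 27 m² beats 1415.

1415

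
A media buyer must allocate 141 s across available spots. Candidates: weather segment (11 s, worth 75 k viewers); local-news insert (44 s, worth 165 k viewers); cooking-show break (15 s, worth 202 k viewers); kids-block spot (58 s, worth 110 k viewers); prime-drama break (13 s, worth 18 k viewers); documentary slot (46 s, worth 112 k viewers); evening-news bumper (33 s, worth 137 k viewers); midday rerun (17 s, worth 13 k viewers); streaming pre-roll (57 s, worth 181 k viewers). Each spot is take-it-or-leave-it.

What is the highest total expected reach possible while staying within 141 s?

641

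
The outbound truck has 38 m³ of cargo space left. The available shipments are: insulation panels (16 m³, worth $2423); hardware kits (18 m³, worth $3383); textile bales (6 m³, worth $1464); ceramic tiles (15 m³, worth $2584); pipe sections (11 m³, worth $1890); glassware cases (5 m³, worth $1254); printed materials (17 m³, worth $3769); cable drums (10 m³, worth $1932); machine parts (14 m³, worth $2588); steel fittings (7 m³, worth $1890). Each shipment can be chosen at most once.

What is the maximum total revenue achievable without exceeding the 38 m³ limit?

8419

The ratio heuristic lands on textile bales + glassware cases + printed materials + steel fittings (8377) but leaves 3 m³ idle.
Dropping steel fittings frees 7 m³; slotting in cable drums (10 m³) lifts the total to 8419 at 38 m³.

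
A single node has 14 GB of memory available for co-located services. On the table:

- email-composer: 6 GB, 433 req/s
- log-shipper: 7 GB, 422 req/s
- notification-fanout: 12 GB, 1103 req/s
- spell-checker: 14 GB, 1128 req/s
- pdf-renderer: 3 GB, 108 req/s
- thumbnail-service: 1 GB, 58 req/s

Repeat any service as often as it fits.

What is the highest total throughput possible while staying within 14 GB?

Ranking by ratio (throughput/GB): notification-fanout 91.92, spell-checker 80.57, email-composer 72.17.
The ratio ordering already packs tightly: notification-fanout + 2×thumbnail-service, 14 GB, 1219.

1219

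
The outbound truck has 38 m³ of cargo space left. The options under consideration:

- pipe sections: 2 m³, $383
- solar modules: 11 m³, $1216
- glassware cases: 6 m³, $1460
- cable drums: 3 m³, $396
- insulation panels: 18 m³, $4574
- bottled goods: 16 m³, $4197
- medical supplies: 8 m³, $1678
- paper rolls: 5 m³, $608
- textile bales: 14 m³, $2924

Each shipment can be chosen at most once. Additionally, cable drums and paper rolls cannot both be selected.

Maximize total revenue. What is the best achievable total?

9167

Filling by ratio: pipe sections + insulation panels + bottled goods for 9154, with 2 m³ left unused.
The 2 m³ tied up in pipe sections is better spent on cable drums — total rises to 9167 (37 m³).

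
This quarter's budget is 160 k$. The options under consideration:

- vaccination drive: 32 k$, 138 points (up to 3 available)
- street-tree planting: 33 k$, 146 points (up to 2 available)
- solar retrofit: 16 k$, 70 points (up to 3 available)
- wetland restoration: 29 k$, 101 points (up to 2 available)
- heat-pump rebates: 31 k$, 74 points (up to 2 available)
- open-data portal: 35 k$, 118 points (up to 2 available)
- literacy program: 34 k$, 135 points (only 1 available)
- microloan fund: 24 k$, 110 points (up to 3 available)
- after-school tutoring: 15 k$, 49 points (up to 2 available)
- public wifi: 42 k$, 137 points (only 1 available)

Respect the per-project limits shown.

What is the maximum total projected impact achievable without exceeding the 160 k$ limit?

706

Filling by ratio: 2×street-tree planting + solar retrofit + 3×microloan fund for 692, with 6 k$ left unused.
Replace 2×street-tree planting and microloan fund with 2×vaccination drive + 2×solar retrofit: the trade gains 14 net, giving 706 at 160 k$.
That's the maximum — no swap from here does better than 706.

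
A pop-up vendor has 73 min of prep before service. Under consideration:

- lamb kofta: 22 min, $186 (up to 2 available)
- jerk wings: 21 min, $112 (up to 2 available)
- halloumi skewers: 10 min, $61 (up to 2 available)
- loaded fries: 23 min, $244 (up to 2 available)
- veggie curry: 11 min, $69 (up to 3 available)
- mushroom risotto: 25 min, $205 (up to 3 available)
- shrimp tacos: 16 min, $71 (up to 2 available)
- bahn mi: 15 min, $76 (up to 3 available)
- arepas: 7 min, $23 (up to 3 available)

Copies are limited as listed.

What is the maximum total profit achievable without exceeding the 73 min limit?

693

Filling by ratio: lamb kofta + 2×loaded fries for 674, with 5 min left unused.
The 22 min tied up in lamb kofta is better spent on mushroom risotto — total rises to 693 (71 min).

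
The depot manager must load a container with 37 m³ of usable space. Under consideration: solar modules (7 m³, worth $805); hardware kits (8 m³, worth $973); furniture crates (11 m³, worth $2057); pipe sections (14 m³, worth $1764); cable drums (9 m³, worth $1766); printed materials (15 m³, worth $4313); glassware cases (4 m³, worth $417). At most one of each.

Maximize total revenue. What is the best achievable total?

8136

By revenue per m³: printed materials 287.53, cable drums 196.22, furniture crates 187.00 lead.
The ratio ordering already packs tightly: furniture crates + cable drums + printed materials, 35 m³, 8136.
That's the maximum — no swap from here does better than 8136.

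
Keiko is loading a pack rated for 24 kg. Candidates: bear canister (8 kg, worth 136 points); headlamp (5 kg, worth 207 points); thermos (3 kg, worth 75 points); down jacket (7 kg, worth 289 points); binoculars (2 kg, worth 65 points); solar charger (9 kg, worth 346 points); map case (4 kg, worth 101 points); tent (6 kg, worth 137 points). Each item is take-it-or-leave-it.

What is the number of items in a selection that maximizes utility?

Optimal total is 917.
One optimal bundle: headlamp + thermos + down jacket + solar charger (24 kg).
All optima have 4 items.

4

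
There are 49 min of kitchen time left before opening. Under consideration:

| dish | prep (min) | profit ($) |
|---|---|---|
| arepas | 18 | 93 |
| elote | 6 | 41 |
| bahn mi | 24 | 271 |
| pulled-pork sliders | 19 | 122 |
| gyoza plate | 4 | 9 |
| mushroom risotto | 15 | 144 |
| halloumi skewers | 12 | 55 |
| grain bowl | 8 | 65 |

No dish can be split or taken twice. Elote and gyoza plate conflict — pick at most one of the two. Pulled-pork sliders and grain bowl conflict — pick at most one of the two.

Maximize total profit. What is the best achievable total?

The ratio ordering already packs tightly: bahn mi + mushroom risotto + grain bowl, 47 min, 480.
Next best is elote + bahn mi + mushroom risotto at 456 (45 min) — short by 24.

480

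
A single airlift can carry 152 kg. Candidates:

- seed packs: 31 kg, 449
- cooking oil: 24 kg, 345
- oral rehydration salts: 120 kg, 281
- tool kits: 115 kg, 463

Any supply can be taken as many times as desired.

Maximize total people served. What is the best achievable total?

By people served per kg: seed packs 14.48, cooking oil 14.38, tool kits 4.03 lead.
The ratio heuristic lands on 4×seed packs + cooking oil (2141) but leaves 4 kg idle.
The 93 kg tied up in 3×seed packs is better spent on 4×cooking oil — total rises to 2174 (151 kg).

2174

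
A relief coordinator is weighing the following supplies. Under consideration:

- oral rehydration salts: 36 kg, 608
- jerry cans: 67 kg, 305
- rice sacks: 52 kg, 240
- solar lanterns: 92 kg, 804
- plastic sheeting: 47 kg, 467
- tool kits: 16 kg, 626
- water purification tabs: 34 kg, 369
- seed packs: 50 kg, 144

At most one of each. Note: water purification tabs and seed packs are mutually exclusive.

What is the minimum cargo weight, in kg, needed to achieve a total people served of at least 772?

50

Minimise kg subject to total people served ≥ 772.
tool kits + water purification tabs reaches 995 using 50 kg.
Any bundle with less than 50 kg falls short of 772.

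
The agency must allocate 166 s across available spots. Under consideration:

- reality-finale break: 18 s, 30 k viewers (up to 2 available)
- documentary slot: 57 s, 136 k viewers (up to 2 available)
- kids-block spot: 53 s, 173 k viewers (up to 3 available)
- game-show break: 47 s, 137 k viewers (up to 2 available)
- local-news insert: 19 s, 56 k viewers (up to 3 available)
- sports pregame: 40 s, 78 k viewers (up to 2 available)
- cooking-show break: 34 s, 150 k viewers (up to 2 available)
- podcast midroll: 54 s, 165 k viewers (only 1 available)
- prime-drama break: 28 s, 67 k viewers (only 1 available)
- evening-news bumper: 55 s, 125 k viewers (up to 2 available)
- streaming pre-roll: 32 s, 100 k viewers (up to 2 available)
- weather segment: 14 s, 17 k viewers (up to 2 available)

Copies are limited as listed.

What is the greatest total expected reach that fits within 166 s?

593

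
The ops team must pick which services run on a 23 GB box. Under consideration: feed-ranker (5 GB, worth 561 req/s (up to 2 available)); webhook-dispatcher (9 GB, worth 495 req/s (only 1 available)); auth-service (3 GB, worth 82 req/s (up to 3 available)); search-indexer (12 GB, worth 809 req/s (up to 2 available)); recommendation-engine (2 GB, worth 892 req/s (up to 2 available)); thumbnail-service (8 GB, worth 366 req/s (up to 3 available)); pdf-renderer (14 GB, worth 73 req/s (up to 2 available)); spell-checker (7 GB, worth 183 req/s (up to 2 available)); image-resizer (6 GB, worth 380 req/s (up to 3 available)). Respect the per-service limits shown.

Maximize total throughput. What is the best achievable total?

By throughput per GB: recommendation-engine 446.00, feed-ranker 112.20, search-indexer 67.42, image-resizer 63.33 lead.
Greedy by ratio would take 2×feed-ranker + auth-service + 2×recommendation-engine + image-resizer: 23 GB used, total 3368.
The 9 GB tied up in auth-service and image-resizer is better spent on webhook-dispatcher — total rises to 3401 (23 GB).
Nothing else within 23 GB beats 3401.

3401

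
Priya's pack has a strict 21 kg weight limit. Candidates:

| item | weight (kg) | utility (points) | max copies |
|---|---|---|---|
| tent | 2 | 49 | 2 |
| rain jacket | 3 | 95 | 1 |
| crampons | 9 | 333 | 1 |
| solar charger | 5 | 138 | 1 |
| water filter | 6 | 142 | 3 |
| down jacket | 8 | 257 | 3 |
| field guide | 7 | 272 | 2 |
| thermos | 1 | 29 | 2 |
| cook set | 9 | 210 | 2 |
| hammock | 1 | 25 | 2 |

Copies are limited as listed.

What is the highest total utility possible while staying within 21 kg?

Taking the top-ratio items first gives rain jacket + 2×field guide + 2×thermos + 2×hammock for 747 (21 kg).
The 9 kg tied up in field guide and 2×hammock is better spent on crampons — total rises to 758 (21 kg).

758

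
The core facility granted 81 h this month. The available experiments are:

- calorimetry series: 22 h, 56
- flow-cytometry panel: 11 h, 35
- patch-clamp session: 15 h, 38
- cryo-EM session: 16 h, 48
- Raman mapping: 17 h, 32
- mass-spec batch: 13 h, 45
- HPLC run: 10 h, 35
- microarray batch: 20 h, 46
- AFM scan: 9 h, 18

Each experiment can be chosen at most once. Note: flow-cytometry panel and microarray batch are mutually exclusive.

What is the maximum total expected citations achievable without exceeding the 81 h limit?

By expected citations per h: HPLC run 3.50, mass-spec batch 3.46, flow-cytometry panel 3.18 lead.
Calorimetry series + flow-cytometry panel + cryo-EM session + mass-spec batch + HPLC run + AFM scan uses 81 of the 81 h and totals 237.

237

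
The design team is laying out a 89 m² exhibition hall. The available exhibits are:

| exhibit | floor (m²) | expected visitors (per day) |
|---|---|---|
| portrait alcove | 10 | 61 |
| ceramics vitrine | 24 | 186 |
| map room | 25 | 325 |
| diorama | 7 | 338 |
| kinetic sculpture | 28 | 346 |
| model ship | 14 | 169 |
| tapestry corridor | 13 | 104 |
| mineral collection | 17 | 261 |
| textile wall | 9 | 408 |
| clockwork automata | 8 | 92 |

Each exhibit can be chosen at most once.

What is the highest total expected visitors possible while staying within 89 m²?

1678

Density check — diorama 48.29, textile wall 45.33, mineral collection 15.35 are the best per m².
Best packing: map room + diorama + kinetic sculpture + mineral collection + textile wall — 86 m², 1678 total.
Every other selection either busts 89 m² or fails to beat 1678.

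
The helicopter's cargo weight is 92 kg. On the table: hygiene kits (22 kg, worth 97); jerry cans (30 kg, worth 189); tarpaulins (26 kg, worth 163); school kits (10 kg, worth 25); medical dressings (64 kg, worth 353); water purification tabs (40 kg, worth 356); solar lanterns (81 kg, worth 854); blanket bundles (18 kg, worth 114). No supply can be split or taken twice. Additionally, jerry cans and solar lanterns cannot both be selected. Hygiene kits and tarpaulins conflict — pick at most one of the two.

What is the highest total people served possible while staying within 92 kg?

879

School kits + solar lanterns uses 91 of the 92 kg and totals 879.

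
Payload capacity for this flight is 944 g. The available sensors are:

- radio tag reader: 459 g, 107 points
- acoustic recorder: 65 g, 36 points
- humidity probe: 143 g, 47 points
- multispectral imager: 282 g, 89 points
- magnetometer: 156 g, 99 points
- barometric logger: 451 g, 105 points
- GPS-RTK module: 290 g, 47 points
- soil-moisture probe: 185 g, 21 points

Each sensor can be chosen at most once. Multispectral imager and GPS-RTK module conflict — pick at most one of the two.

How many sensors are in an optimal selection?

3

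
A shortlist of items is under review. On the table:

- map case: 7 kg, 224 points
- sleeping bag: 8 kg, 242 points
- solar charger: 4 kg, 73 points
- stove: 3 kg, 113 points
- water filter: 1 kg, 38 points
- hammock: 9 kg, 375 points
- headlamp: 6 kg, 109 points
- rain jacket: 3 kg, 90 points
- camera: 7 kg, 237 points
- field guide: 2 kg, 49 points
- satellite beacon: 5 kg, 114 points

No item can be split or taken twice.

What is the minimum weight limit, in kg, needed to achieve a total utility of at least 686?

Minimise kg subject to total utility ≥ 686.
map case + stove + hammock: 712 utility at 19 kg.
Below 19 kg the best achievable stays under 686.

19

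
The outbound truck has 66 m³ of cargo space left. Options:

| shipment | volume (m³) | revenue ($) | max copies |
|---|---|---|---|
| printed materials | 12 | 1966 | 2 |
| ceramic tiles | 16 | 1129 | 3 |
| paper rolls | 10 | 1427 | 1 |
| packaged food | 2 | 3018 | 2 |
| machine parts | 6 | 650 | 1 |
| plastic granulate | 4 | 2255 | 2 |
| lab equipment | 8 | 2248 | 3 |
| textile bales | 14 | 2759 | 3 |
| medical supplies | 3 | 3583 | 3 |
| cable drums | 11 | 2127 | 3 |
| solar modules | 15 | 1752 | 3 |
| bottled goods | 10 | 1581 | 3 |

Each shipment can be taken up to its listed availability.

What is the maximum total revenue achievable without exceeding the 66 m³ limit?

31747

Filling by ratio: 2×packaged food + machine parts + 2×plastic granulate + 3×lab equipment + textile bales + 3×medical supplies for 31448, with 1 m³ left unused.
The 20 m³ tied up in machine parts and textile bales is better spent on cable drums + bottled goods — total rises to 31747 (66 m³).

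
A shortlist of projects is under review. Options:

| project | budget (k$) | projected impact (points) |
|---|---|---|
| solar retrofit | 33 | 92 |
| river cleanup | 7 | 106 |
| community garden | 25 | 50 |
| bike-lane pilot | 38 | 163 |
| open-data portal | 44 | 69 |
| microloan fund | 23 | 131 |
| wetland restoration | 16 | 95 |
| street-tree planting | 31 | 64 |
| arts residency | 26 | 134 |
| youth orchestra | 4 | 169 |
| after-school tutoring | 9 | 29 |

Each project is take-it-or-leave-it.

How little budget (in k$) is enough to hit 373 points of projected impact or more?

Look for the lowest-budget combination reaching 373.
river cleanup + microloan fund + youth orchestra: 406 projected impact at 34 k$.
Any bundle with less than 34 k$ falls short of 373.

34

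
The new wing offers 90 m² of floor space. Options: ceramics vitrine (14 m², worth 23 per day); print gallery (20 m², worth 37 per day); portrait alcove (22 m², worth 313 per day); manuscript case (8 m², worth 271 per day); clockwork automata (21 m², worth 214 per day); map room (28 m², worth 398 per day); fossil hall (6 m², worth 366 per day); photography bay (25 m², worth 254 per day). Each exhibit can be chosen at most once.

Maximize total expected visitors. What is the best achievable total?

Taking the top-ratio exhibits first gives portrait alcove + manuscript case + clockwork automata + map room + fossil hall for 1562 (85 m²).
The 21 m² tied up in clockwork automata is better spent on photography bay — total rises to 1602 (89 m²).

1602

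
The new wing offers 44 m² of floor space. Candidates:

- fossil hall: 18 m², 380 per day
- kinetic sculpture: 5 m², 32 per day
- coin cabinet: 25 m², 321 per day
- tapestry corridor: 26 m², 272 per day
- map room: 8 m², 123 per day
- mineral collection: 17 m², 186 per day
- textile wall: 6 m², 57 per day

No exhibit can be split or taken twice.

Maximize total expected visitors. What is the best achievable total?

A density-first pass picks fossil hall + map room + mineral collection — 689 at 43 m².
The 25 m² tied up in map room and mineral collection is better spent on coin cabinet — total rises to 701 (43 m²).
Runner-up fossil hall + map room + mineral collection tops out at 689.

701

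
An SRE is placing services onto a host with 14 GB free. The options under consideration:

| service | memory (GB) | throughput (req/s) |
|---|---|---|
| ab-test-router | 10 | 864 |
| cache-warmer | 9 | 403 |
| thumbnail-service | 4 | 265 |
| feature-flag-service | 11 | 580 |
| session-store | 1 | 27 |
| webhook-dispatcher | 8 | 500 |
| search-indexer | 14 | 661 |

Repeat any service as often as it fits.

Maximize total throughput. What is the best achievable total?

Density check — ab-test-router 86.40, thumbnail-service 66.25, webhook-dispatcher 62.50, feature-flag-service 52.73 are the best per GB.
The ratio ordering already packs tightly: ab-test-router + thumbnail-service, 14 GB, 1129.
Nothing else within 14 GB beats 1129.

1129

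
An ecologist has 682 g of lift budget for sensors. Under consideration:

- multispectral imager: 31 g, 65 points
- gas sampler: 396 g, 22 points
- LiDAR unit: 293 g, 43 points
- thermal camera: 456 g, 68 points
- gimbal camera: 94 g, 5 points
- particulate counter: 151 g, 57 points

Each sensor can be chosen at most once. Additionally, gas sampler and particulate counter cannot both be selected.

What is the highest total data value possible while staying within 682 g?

Multispectral imager + thermal camera + particulate counter uses 638 of the 682 g and totals 190.

190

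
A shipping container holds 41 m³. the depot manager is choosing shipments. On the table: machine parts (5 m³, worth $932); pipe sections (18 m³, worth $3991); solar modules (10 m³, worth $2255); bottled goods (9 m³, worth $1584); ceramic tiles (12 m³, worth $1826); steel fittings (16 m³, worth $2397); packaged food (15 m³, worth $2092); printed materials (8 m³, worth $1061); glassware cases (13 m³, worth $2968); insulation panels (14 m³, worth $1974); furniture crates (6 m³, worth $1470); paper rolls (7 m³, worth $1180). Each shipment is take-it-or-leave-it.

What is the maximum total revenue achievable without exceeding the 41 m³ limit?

A density-first pass picks machine parts + solar modules + glassware cases + furniture crates + paper rolls — 8805 at 41 m³.
Dropping machine parts and furniture crates and paper rolls frees 18 m³; slotting in pipe sections (18 m³) lifts the total to 9214 at 41 m³.

9214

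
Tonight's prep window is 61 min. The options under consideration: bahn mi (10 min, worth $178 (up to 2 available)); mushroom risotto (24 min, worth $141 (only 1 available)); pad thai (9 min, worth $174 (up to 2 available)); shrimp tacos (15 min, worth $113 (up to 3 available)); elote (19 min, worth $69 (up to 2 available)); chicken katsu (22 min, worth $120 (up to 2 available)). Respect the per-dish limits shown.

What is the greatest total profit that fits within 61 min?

824

The ratio heuristic lands on 2×bahn mi + 2×pad thai + shrimp tacos (817) but leaves 8 min idle.
Replace shrimp tacos with chicken katsu: the trade gains 7 net, giving 824 at 60 min.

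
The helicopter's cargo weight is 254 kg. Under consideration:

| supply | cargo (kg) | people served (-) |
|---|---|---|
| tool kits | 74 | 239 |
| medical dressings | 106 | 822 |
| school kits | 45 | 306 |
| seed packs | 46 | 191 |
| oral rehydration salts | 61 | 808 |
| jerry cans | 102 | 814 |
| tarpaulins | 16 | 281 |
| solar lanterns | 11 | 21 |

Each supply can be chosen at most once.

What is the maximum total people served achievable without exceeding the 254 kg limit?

2238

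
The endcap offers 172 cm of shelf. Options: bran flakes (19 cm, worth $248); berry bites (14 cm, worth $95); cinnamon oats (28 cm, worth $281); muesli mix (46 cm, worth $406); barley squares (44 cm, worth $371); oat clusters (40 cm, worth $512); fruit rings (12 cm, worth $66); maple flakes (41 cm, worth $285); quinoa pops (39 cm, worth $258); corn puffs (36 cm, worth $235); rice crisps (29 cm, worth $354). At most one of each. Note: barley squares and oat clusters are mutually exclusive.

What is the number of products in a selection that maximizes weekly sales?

The maximum weekly sales within 172 cm is 1801.
bran flakes + cinnamon oats + muesli mix + oat clusters + rice crisps hits 1801 at 162 cm.
All optima have 5 products.

5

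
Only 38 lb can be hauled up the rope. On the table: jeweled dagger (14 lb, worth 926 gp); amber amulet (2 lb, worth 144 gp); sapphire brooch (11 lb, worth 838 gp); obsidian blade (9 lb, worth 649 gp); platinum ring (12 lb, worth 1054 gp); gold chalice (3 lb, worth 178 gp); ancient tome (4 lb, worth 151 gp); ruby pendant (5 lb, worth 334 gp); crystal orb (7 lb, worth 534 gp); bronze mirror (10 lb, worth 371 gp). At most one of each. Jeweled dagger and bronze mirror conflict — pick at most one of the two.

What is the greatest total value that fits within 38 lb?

2938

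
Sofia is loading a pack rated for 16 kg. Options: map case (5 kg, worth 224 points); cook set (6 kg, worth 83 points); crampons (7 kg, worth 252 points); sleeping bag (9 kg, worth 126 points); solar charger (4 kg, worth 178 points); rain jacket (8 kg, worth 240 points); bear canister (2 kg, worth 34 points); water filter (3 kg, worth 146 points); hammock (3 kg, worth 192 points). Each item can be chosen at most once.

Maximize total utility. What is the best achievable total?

Best packing: map case + solar charger + water filter + hammock — 15 kg, 740 total.
No other feasible combination exceeds 740.

740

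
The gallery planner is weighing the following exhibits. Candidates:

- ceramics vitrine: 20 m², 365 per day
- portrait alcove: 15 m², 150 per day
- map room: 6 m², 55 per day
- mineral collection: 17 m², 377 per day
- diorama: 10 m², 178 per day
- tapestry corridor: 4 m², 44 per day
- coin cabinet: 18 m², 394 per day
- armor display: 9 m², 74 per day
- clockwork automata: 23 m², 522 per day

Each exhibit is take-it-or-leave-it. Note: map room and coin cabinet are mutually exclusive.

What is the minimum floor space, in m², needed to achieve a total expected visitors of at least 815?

39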